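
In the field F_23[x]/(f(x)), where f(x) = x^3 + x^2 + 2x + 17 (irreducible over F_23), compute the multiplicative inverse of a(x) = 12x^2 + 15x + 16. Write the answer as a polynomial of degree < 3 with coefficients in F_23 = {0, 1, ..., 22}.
a(x)^(-1) ≡ 14x^2 + 4x + 8 (mod f(x))

Since f is irreducible over F_23, F_23[x]/(f) is a field and a(x) ≠ 0 has an inverse. Apply the extended Euclidean algorithm to f(x) and a(x) in F_23[x]: f(x) = (2x + 11)·a(x) + (12x + 2);  a(x) = (x + 3)·(12x + 2) + (10). The last nonzero remainder is the constant 10 = gcd(f, a) in F_23. Back-substituting through the division chain expresses 10 = s(x)·a(x) + t(x)·f(x) with s(x) ≡ 2x^2 + 17x + 11 (mod f), so (2x^2 + 17x + 11)·a(x) ≡ 10 (mod f). Multiplying by 10^(-1) ≡ 7 in F_23 gives a(x)^(-1) ≡ 7·(2x^2 + 17x + 11) ≡ 14x^2 + 4x + 8 (mod f). Check: (12x^2 + 15x + 16)·(14x^2 + 4x + 8) = 7x^4 + 5x^3 + 12x^2 + 13 ≡ 1 (mod x^3 + x^2 + 2x + 17).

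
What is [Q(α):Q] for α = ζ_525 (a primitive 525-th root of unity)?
[Q(α):Q] = 240

The minimal polynomial of ζ_525 over Q is the 525-th cyclotomic polynomial Φ_525(x), which is irreducible over Q and has degree φ(525) = 240. Hence [Q(α):Q] = φ(525) = 240.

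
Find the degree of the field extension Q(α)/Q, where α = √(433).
[Q(α):Q] = 2

[Q(α):Q] equals the degree of the minimal polynomial of α. Here α^2 = 433 and x^2 - 433 is irreducible (d = 433 is squarefree, ≠ 1, hence not a square), so deg(m_α) = 2. Thus [Q(α):Q] = 2.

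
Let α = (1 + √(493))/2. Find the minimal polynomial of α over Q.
m_α(x) = x^2 - x - 123

From 2α - 1 = √(493), squaring gives (2α - 1)^2 = 493, i.e. 4α^2 - 4α + 1 = 493, so α^2 - α + (1 - 493)/4 = 0. Since 493 ≡ 1 (mod 4), (1 - 493)/4 = -123 ∈ Z. The polynomial x^2 - x - 123 has discriminant 1 - 4·(-123) = 493, which is not a perfect square in Q (d = 493 is squarefree and ≠ 1), so x^2 - x - 123 is irreducible over Q. It is the minimal polynomial of α.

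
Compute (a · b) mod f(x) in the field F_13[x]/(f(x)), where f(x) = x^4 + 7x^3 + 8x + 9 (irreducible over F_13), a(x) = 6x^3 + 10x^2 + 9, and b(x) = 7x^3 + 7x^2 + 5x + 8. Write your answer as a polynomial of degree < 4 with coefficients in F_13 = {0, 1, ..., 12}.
a · b ≡ 9x^3 + 12x^2 + 12x + 4 (mod f(x))

Multiply in F_13[x]: a(x)·b(x) = (6x^3 + 10x^2 + 9)·(7x^3 + 7x^2 + 5x + 8) = 3x^6 + 8x^5 + 9x^4 + 5x^3 + 6x + 7. This has degree ≥ 4, so divide by f(x) over F_13: 3x^6 + 8x^5 + 9x^4 + 5x^3 + 6x + 7 = (3x^2 + 9)·(x^4 + 7x^3 + 8x + 9) + (9x^3 + 12x^2 + 12x + 4). Hence a·b ≡ 9x^3 + 12x^2 + 12x + 4 (mod f). (F_13[x]/(f) is a field with 13^4 = 28561 elements since f is irreducible of degree 4.)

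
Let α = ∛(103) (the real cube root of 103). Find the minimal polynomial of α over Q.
m_α(x) = x^3 - 103

α satisfies α^3 = 103, so x^3 - 103 annihilates α. By the rational root test, a rational root p/q (in lowest terms) of x^3 - 103 would satisfy p^3 = 103 q^3, forcing q = 1 and p^3 = 103; but 103 is not a perfect cube, contradiction. A monic cubic over Q with no rational root is irreducible (any nontrivial factorization would include a linear factor). Hence x^3 - 103 is the minimal polynomial of α, and in particular [Q(α):Q] = 3.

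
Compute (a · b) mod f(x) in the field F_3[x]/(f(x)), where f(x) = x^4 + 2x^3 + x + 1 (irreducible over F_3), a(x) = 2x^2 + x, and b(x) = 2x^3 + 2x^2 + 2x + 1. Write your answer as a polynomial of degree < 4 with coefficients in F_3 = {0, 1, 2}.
a · b ≡ x^3 + 2x + 2 (mod f(x))

Multiply in F_3[x]: a(x)·b(x) = (2x^2 + x)·(2x^3 + 2x^2 + 2x + 1) = x^5 + x^2 + x. This has degree ≥ 4, so divide by f(x) over F_3: x^5 + x^2 + x = (x + 1)·(x^4 + 2x^3 + x + 1) + (x^3 + 2x + 2). Hence a·b ≡ x^3 + 2x + 2 (mod f). (F_3[x]/(f) is a field with 3^4 = 81 elements since f is irreducible of degree 4.)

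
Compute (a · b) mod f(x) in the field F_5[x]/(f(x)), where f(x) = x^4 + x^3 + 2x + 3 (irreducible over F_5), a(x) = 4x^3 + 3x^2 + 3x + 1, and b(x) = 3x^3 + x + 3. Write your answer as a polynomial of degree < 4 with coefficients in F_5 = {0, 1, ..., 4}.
a · b ≡ 3x^3 + 2x^2 + 2x (mod f(x))

Multiply in F_5[x]: a(x)·b(x) = (4x^3 + 3x^2 + 3x + 1)·(3x^3 + x + 3) = 2x^6 + 4x^5 + 3x^4 + 3x^3 + 2x^2 + 3. This has degree ≥ 4, so divide by f(x) over F_5: 2x^6 + 4x^5 + 3x^4 + 3x^3 + 2x^2 + 3 = (2x^2 + 2x + 1)·(x^4 + x^3 + 2x + 3) + (3x^3 + 2x^2 + 2x). Hence a·b ≡ 3x^3 + 2x^2 + 2x (mod f). (F_5[x]/(f) is a field with 5^4 = 625 elements since f is irreducible of degree 4.)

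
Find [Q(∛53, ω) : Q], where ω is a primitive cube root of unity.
[Q(∛53, ω) : Q] = 6

[Q(∛53):Q] = 3 (min poly x^3 - 53, irreducible since 53 is not a perfect cube). [Q(ω):Q] = 2 (min poly x^2 + x + 1). Since Q(∛53) ⊂ R and ω ∉ R, we have ω ∉ Q(∛53), so x^2 + x + 1 remains irreducible over Q(∛53) and [Q(∛53, ω) : Q(∛53)] = 2. By the tower law, [Q(∛53, ω) : Q] = 3 · 2 = 6. (In fact Q(∛53, ω) is the splitting field of x^3 - 53 over Q.)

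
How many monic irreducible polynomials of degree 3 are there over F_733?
There are 131277368 monic irreducible polynomials of degree 3 over F_733

Each element of F_{733^3} that lies in no proper subfield is a root of exactly one monic irreducible of degree 3 over F_733, and each such polynomial has 3 distinct roots in F_{733^3}. By Möbius inversion the count is N_733(3) = (1/3) Σ_{d|3} μ(3/d) · 733^d = (1/3)(μ(3)·733^1 + μ(1)·733^3) = 393832104/3 = 131277368.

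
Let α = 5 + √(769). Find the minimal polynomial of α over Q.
m_α(x) = x^2 - 10x - 744

From α - 5 = √(769), squaring gives (α - 5)^2 = 769, i.e. α^2 - 10α + 25 = 769, so α^2 - 10α - 744 = 0. The discriminant of x^2 - 10x - 744 is (-10)^2 - 4·(-744) = 100 + 2976 = 3076, and 4·(769) is not a perfect square in Q since 769 is squarefree and ≠ 1. Hence x^2 - 10x - 744 is irreducible over Q and is the minimal polynomial of α.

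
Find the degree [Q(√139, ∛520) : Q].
[Q(√139, ∛520) : Q] = 6

Let L = Q(√139, ∛520). Since Q(√139) ⊂ L and [Q(√139):Q] = 2, the tower law gives 2 | [L:Q]. Likewise Q(∛520) ⊂ L with [Q(∛520):Q] = 3 (because 520 is not a perfect cube), so 3 | [L:Q]. As gcd(2,3) = 1, [L:Q] is divisible by 6. Conversely L is generated over Q by √139 and ∛520, so [L:Q] ≤ 2·3 = 6. Therefore [Q(√139, ∛520) : Q] = 6.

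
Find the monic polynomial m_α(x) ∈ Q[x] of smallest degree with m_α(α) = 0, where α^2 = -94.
m_α(x) = x^2 + 94

α satisfies α^2 + 94 = 0, so x^2 + 94 annihilates α. Since d = -94 is squarefree and ≠ 1, it is not a perfect square in Q, so x^2 + 94 has no rational root and is therefore irreducible over Q (a degree-2 polynomial over a field is irreducible iff it has no root). Hence m_α(x) = x^2 + 94.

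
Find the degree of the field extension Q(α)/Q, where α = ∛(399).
[Q(α):Q] = 3

The minimal polynomial of α is x^3 - 399, irreducible over Q since 399 is not a perfect cube (so x^3 - 399 has no rational root). Hence [Q(α):Q] = deg(m_α) = 3.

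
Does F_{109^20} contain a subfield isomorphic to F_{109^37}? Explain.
No: F_{109^37} is not a subfield of F_{109^20}

F_{p^m} embeds in F_{p^n} iff m | n. Here 37 ∤ 20 (since 20 = 0·37 + 20 with remainder 20 ≠ 0), so F_{109^37} is not a subfield of F_{109^20}. Equivalently: if it were, the tower law would give 37 = [F_{109^37}:F_109] dividing [F_{109^20}:F_109] = 20, contradiction.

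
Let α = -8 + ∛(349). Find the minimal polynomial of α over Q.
m_α(x) = x^3 + 24x^2 + 192x + 163

Set β = α + 8 = ∛(349), so β^3 = 349. Then (α + 8)^3 - 349 = 0, i.e. α is a root of g(x) = (x + 8)^3 - 349 = x^3 + 24x^2 + 192x + 163. Since g(x) = h(x + 8) where h(x) = x^3 - 349, and h is irreducible over Q (because 349 is not a perfect cube, so h has no rational root, and a monic cubic with no rational root is irreducible), g is also irreducible (irreducibility is preserved under the substitution x → x + 8). Hence m_α(x) = x^3 + 24x^2 + 192x + 163.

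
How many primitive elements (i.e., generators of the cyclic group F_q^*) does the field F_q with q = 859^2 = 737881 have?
There are φ(737880) = 161280 primitive elements

F_q^* is cyclic of order q - 1 = 737880. A cyclic group of order m has exactly φ(m) generators. Here m = 737880 = 2^3 · 3 · 5 · 11 · 13 · 43, so the number of primitive elements is φ(737880) = 161280.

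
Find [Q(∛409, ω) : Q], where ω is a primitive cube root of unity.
[Q(∛409, ω) : Q] = 6

[Q(∛409):Q] = 3 (min poly x^3 - 409, irreducible since 409 is not a perfect cube). [Q(ω):Q] = 2 (min poly x^2 + x + 1). Since Q(∛409) ⊂ R and ω ∉ R, we have ω ∉ Q(∛409), so x^2 + x + 1 remains irreducible over Q(∛409) and [Q(∛409, ω) : Q(∛409)] = 2. By the tower law, [Q(∛409, ω) : Q] = 3 · 2 = 6. (In fact Q(∛409, ω) is the splitting field of x^3 - 409 over Q.)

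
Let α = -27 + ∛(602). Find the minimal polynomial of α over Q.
m_α(x) = x^3 + 81x^2 + 2187x + 19081

Set β = α + 27 = ∛(602), so β^3 = 602. Then (α + 27)^3 - 602 = 0, i.e. α is a root of g(x) = (x + 27)^3 - 602 = x^3 + 81x^2 + 2187x + 19081. Since g(x) = h(x + 27) where h(x) = x^3 - 602, and h is irreducible over Q (because 602 is not a perfect cube, so h has no rational root, and a monic cubic with no rational root is irreducible), g is also irreducible (irreducibility is preserved under the substitution x → x + 27). Hence m_α(x) = x^3 + 81x^2 + 2187x + 19081.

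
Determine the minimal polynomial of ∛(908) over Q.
m_α(x) = x^3 - 908

α satisfies α^3 = 908, so x^3 - 908 annihilates α. By the rational root test, a rational root p/q (in lowest terms) of x^3 - 908 would satisfy p^3 = 908 q^3, forcing q = 1 and p^3 = 908; but 908 is not a perfect cube, contradiction. A monic cubic over Q with no rational root is irreducible (any nontrivial factorization would include a linear factor). Hence x^3 - 908 is the minimal polynomial of α, and in particular [Q(α):Q] = 3.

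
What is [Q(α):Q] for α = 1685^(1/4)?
[Q(α):Q] = 4

α is a root of x^4 - 1685. By Eisenstein's criterion at the prime p = 5 (which divides the constant term 1685 but p^2 = 25 does not, since 1685 is squarefree), x^4 - 1685 is irreducible over Q. Hence [Q(α):Q] = 4.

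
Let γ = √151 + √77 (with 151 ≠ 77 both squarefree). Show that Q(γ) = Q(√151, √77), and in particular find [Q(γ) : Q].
[Q(γ) : Q] = 4 (equivalently, Q(γ) = Q(√151, √77))

Obviously Q(γ) ⊆ Q(√151, √77), and [Q(√151, √77):Q] = 4 (since 151, 77 are distinct squarefree integers > 1 with 11627 not a perfect square). To show equality we compute the minimal polynomial of γ. From γ = √151 + √77: γ^2 = 151 + 2√(11627) + 77 = 228 + 2√(11627), so γ^2 - 228 = 2√(11627); squaring, (γ^2 - 228)^2 = 4·11627, i.e. γ^4 - 456γ^2 + 51984 - 46508 = 0, i.e. γ^4 - 456γ^2 + 5476 = 0. So γ is a root of x^4 - 456x^2 + 5476. This polynomial is irreducible over Q: it has no rational root (each ±√151 ± √77 is irrational), and any factorization into two quadratics over Q would force √(11627) ∈ Q (pairing opposite roots) or √151, √77 ∈ Q (other pairings), all impossible. Hence [Q(γ):Q] = 4 = [Q(√151, √77):Q], so Q(γ) = Q(√151, √77).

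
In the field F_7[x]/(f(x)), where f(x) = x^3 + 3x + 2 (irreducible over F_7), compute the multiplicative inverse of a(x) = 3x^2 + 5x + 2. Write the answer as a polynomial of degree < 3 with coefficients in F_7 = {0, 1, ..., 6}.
a(x)^(-1) ≡ 2x^2 (mod f(x))

Since f is irreducible over F_7, F_7[x]/(f) is a field and a(x) ≠ 0 has an inverse. Apply the extended Euclidean algorithm to f(x) and a(x) in F_7[x]: f(x) = (5x + 1)·a(x) + (2x);  a(x) = (5x + 6)·(2x) + (2). The last nonzero remainder is the constant 2 = gcd(f, a) in F_7. Back-substituting through the division chain expresses 2 = s(x)·a(x) + t(x)·f(x) with s(x) ≡ 4x^2 (mod f), so (4x^2)·a(x) ≡ 2 (mod f). Multiplying by 2^(-1) ≡ 4 in F_7 gives a(x)^(-1) ≡ 4·(4x^2) ≡ 2x^2 (mod f). Check: (3x^2 + 5x + 2)·(2x^2) = 6x^4 + 3x^3 + 4x^2 ≡ 1 (mod x^3 + 3x + 2).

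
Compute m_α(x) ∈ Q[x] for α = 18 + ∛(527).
m_α(x) = x^3 - 54x^2 + 972x - 6359

Set β = α - 18 = ∛(527), so β^3 = 527. Then (α - 18)^3 - 527 = 0, i.e. α is a root of g(x) = (x - 18)^3 - 527 = x^3 - 54x^2 + 972x - 6359. Since g(x) = h(x - 18) where h(x) = x^3 - 527, and h is irreducible over Q (because 527 is not a perfect cube, so h has no rational root, and a monic cubic with no rational root is irreducible), g is also irreducible (irreducibility is preserved under the substitution x → x - 18). Hence m_α(x) = x^3 - 54x^2 + 972x - 6359.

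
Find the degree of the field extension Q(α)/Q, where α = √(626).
[Q(α):Q] = 2

[Q(α):Q] equals the degree of the minimal polynomial of α. Here α^2 = 626 and x^2 - 626 is irreducible (d = 626 is squarefree, ≠ 1, hence not a square), so deg(m_α) = 2. Thus [Q(α):Q] = 2.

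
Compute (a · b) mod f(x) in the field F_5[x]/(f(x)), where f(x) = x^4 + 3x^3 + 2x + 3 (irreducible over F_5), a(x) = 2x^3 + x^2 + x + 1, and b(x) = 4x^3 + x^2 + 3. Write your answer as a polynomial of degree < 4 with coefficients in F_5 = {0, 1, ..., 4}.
a · b ≡ 3x^3 + x^2 + 4x + 1 (mod f(x))

Multiply in F_5[x]: a(x)·b(x) = (2x^3 + x^2 + x + 1)·(4x^3 + x^2 + 3) = 3x^6 + x^5 + x^3 + 4x^2 + 3x + 3. This has degree ≥ 4, so divide by f(x) over F_5: 3x^6 + x^5 + x^3 + 4x^2 + 3x + 3 = (3x^2 + 2x + 4)·(x^4 + 3x^3 + 2x + 3) + (3x^3 + x^2 + 4x + 1). Hence a·b ≡ 3x^3 + x^2 + 4x + 1 (mod f). (F_5[x]/(f) is a field with 5^4 = 625 elements since f is irreducible of degree 4.)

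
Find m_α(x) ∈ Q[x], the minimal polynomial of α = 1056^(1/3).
m_α(x) = x^3 - 1056

α satisfies α^3 = 1056, so x^3 - 1056 annihilates α. By the rational root test, a rational root p/q (in lowest terms) of x^3 - 1056 would satisfy p^3 = 1056 q^3, forcing q = 1 and p^3 = 1056; but 1056 is not a perfect cube, contradiction. A monic cubic over Q with no rational root is irreducible (any nontrivial factorization would include a linear factor). Hence x^3 - 1056 is the minimal polynomial of α, and in particular [Q(α):Q] = 3.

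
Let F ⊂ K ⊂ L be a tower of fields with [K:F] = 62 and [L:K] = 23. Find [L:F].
[L:F] = 1426

The tower law says that for any tower of field extensions F ⊂ K ⊂ L with finite degrees, [L:F] = [L:K] · [K:F]. Here this gives [L:F] = 23 · 62 = 1426.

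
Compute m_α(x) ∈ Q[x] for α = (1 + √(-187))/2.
m_α(x) = x^2 - x + 47

From 2α - 1 = √(-187), squaring gives (2α - 1)^2 = -187, i.e. 4α^2 - 4α + 1 = -187, so α^2 - α + (1 + 187)/4 = 0. Since -187 ≡ 1 (mod 4), (1 + 187)/4 = 47 ∈ Z. The polynomial x^2 - x + 47 has discriminant 1 - 4·(47) = -187, which is not a perfect square in Q (d = -187 is squarefree and ≠ 1), so x^2 - x + 47 is irreducible over Q. It is the minimal polynomial of α.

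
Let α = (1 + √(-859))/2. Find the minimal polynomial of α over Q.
m_α(x) = x^2 - x + 215

From 2α - 1 = √(-859), squaring gives (2α - 1)^2 = -859, i.e. 4α^2 - 4α + 1 = -859, so α^2 - α + (1 + 859)/4 = 0. Since -859 ≡ 1 (mod 4), (1 + 859)/4 = 215 ∈ Z. The polynomial x^2 - x + 215 has discriminant 1 - 4·(215) = -859, which is not a perfect square in Q (d = -859 is squarefree and ≠ 1), so x^2 - x + 215 is irreducible over Q. It is the minimal polynomial of α.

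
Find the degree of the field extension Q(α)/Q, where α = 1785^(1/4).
[Q(α):Q] = 4

α is a root of x^4 - 1785. By Eisenstein's criterion at the prime p = 3 (which divides the constant term 1785 but p^2 = 9 does not, since 1785 is squarefree), x^4 - 1785 is irreducible over Q. Hence [Q(α):Q] = 4.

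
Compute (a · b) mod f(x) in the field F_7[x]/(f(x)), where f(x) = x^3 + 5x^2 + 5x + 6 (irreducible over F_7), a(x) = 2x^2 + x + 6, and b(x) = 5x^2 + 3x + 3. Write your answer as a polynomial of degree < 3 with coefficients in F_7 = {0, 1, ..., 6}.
a · b ≡ 2x^2 + 2x (mod f(x))

Multiply in F_7[x]: a(x)·b(x) = (2x^2 + x + 6)·(5x^2 + 3x + 3) = 3x^4 + 4x^3 + 4x^2 + 4. This has degree ≥ 3, so divide by f(x) over F_7: 3x^4 + 4x^3 + 4x^2 + 4 = (3x + 3)·(x^3 + 5x^2 + 5x + 6) + (2x^2 + 2x). Hence a·b ≡ 2x^2 + 2x (mod f). (F_7[x]/(f) is a field with 7^3 = 343 elements since f is irreducible of degree 3.)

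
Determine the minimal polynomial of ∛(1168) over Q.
m_α(x) = x^3 - 1168

α satisfies α^3 = 1168, so x^3 - 1168 annihilates α. By the rational root test, a rational root p/q (in lowest terms) of x^3 - 1168 would satisfy p^3 = 1168 q^3, forcing q = 1 and p^3 = 1168; but 1168 is not a perfect cube, contradiction. A monic cubic over Q with no rational root is irreducible (any nontrivial factorization would include a linear factor). Hence x^3 - 1168 is the minimal polynomial of α, and in particular [Q(α):Q] = 3.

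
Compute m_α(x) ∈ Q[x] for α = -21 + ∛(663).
m_α(x) = x^3 + 63x^2 + 1323x + 8598

Set β = α + 21 = ∛(663), so β^3 = 663. Then (α + 21)^3 - 663 = 0, i.e. α is a root of g(x) = (x + 21)^3 - 663 = x^3 + 63x^2 + 1323x + 8598. Since g(x) = h(x + 21) where h(x) = x^3 - 663, and h is irreducible over Q (because 663 is not a perfect cube, so h has no rational root, and a monic cubic with no rational root is irreducible), g is also irreducible (irreducibility is preserved under the substitution x → x + 21). Hence m_α(x) = x^3 + 63x^2 + 1323x + 8598.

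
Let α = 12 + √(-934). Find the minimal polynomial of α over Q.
m_α(x) = x^2 - 24x + 1078

From α - 12 = √(-934), squaring gives (α - 12)^2 = -934, i.e. α^2 - 24α + 144 = -934, so α^2 - 24α + 1078 = 0. The discriminant of x^2 - 24x + 1078 is (-24)^2 - 4·(1078) = 576 - 4312 = -3736, and 4·(-934) is not a perfect square in Q since -934 is squarefree and ≠ 1. Hence x^2 - 24x + 1078 is irreducible over Q and is the minimal polynomial of α.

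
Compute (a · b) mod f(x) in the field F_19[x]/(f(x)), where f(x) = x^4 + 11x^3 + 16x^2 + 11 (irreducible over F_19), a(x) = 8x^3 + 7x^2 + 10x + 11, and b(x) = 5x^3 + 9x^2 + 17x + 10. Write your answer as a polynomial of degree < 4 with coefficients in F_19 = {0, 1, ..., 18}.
a · b ≡ 4x^3 + 6x^2 + 17x + 9 (mod f(x))

Multiply in F_19[x]: a(x)·b(x) = (8x^3 + 7x^2 + 10x + 11)·(5x^3 + 9x^2 + 17x + 10) = 2x^6 + 12x^5 + 2x^4 + 2x^3 + 16x^2 + 2x + 15. This has degree ≥ 4, so divide by f(x) over F_19: 2x^6 + 12x^5 + 2x^4 + 2x^3 + 16x^2 + 2x + 15 = (2x^2 + 9x + 4)·(x^4 + 11x^3 + 16x^2 + 11) + (4x^3 + 6x^2 + 17x + 9). Hence a·b ≡ 4x^3 + 6x^2 + 17x + 9 (mod f). (F_19[x]/(f) is a field with 19^4 = 130321 elements since f is irreducible of degree 4.)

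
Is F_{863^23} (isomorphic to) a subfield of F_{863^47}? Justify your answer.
No: F_{863^23} is not a subfield of F_{863^47}

F_{p^m} embeds in F_{p^n} iff m | n. Here 23 ∤ 47 (since 47 = 2·23 + 1 with remainder 1 ≠ 0), so F_{863^23} is not a subfield of F_{863^47}. Equivalently: if it were, the tower law would give 23 = [F_{863^23}:F_863] dividing [F_{863^47}:F_863] = 47, contradiction.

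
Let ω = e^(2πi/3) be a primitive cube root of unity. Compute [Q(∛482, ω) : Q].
[Q(∛482, ω) : Q] = 6

[Q(∛482):Q] = 3 (min poly x^3 - 482, irreducible since 482 is not a perfect cube). [Q(ω):Q] = 2 (min poly x^2 + x + 1). Since Q(∛482) ⊂ R and ω ∉ R, we have ω ∉ Q(∛482), so x^2 + x + 1 remains irreducible over Q(∛482) and [Q(∛482, ω) : Q(∛482)] = 2. By the tower law, [Q(∛482, ω) : Q] = 3 · 2 = 6. (In fact Q(∛482, ω) is the splitting field of x^3 - 482 over Q.)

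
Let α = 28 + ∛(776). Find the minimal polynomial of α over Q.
m_α(x) = x^3 - 84x^2 + 2352x - 22728

Set β = α - 28 = ∛(776), so β^3 = 776. Then (α - 28)^3 - 776 = 0, i.e. α is a root of g(x) = (x - 28)^3 - 776 = x^3 - 84x^2 + 2352x - 22728. Since g(x) = h(x - 28) where h(x) = x^3 - 776, and h is irreducible over Q (because 776 is not a perfect cube, so h has no rational root, and a monic cubic with no rational root is irreducible), g is also irreducible (irreducibility is preserved under the substitution x → x - 28). Hence m_α(x) = x^3 - 84x^2 + 2352x - 22728.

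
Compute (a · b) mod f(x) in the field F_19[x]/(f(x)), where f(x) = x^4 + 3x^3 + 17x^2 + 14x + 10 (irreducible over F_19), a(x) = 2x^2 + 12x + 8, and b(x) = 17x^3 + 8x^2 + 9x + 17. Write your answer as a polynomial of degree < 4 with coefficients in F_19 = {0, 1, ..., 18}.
a · b ≡ 2x^3 + 4x^2 + 13x + 1 (mod f(x))

Multiply in F_19[x]: a(x)·b(x) = (2x^2 + 12x + 8)·(17x^3 + 8x^2 + 9x + 17) = 15x^5 + 11x^4 + 3x^3 + 16x^2 + 10x + 3. This has degree ≥ 4, so divide by f(x) over F_19: 15x^5 + 11x^4 + 3x^3 + 16x^2 + 10x + 3 = (15x + 4)·(x^4 + 3x^3 + 17x^2 + 14x + 10) + (2x^3 + 4x^2 + 13x + 1). Hence a·b ≡ 2x^3 + 4x^2 + 13x + 1 (mod f). (F_19[x]/(f) is a field with 19^4 = 130321 elements since f is irreducible of degree 4.)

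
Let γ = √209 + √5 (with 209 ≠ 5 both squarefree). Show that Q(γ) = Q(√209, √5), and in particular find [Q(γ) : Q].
[Q(γ) : Q] = 4 (equivalently, Q(γ) = Q(√209, √5))

Obviously Q(γ) ⊆ Q(√209, √5), and [Q(√209, √5):Q] = 4 (since 209, 5 are distinct squarefree integers > 1 with 1045 not a perfect square). To show equality we compute the minimal polynomial of γ. From γ = √209 + √5: γ^2 = 209 + 2√(1045) + 5 = 214 + 2√(1045), so γ^2 - 214 = 2√(1045); squaring, (γ^2 - 214)^2 = 4·1045, i.e. γ^4 - 428γ^2 + 45796 - 4180 = 0, i.e. γ^4 - 428γ^2 + 41616 = 0. So γ is a root of x^4 - 428x^2 + 41616. This polynomial is irreducible over Q: it has no rational root (each ±√209 ± √5 is irrational), and any factorization into two quadratics over Q would force √(1045) ∈ Q (pairing opposite roots) or √209, √5 ∈ Q (other pairings), all impossible. Hence [Q(γ):Q] = 4 = [Q(√209, √5):Q], so Q(γ) = Q(√209, √5).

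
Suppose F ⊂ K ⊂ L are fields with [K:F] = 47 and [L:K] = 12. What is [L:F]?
[L:F] = 564

The tower law says that for any tower of field extensions F ⊂ K ⊂ L with finite degrees, [L:F] = [L:K] · [K:F]. Here this gives [L:F] = 12 · 47 = 564.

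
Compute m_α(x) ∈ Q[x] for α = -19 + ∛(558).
m_α(x) = x^3 + 57x^2 + 1083x + 6301

Set β = α + 19 = ∛(558), so β^3 = 558. Then (α + 19)^3 - 558 = 0, i.e. α is a root of g(x) = (x + 19)^3 - 558 = x^3 + 57x^2 + 1083x + 6301. Since g(x) = h(x + 19) where h(x) = x^3 - 558, and h is irreducible over Q (because 558 is not a perfect cube, so h has no rational root, and a monic cubic with no rational root is irreducible), g is also irreducible (irreducibility is preserved under the substitution x → x + 19). Hence m_α(x) = x^3 + 57x^2 + 1083x + 6301.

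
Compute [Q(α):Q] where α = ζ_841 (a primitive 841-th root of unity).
[Q(α):Q] = 812

The minimal polynomial of ζ_841 over Q is the 841-th cyclotomic polynomial Φ_841(x), which is irreducible over Q and has degree φ(841) = 812. Hence [Q(α):Q] = φ(841) = 812.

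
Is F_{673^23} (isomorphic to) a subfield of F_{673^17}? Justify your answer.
No: F_{673^23} is not a subfield of F_{673^17}

F_{p^m} embeds in F_{p^n} iff m | n. Here 23 ∤ 17 (since 17 = 0·23 + 17 with remainder 17 ≠ 0), so F_{673^23} is not a subfield of F_{673^17}. Equivalently: if it were, the tower law would give 23 = [F_{673^23}:F_673] dividing [F_{673^17}:F_673] = 17, contradiction.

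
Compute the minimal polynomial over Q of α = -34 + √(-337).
m_α(x) = x^2 + 68x + 1493

From α + 34 = √(-337), squaring gives (α + 34)^2 = -337, i.e. α^2 + 68α + 1156 = -337, so α^2 + 68α + 1493 = 0. The discriminant of x^2 + 68x + 1493 is (68)^2 - 4·(1493) = 4624 - 5972 = -1348, and 4·(-337) is not a perfect square in Q since -337 is squarefree and ≠ 1. Hence x^2 + 68x + 1493 is irreducible over Q and is the minimal polynomial of α.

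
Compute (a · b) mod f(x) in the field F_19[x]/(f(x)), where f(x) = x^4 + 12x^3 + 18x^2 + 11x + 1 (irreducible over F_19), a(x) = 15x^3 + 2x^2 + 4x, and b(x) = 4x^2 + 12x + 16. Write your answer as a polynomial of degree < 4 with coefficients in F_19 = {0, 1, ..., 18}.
a · b ≡ 17x^3 + 9x^2 + 4x (mod f(x))

Multiply in F_19[x]: a(x)·b(x) = (15x^3 + 2x^2 + 4x)·(4x^2 + 12x + 16) = 3x^5 + 17x^4 + 14x^3 + 4x^2 + 7x. This has degree ≥ 4, so divide by f(x) over F_19: 3x^5 + 17x^4 + 14x^3 + 4x^2 + 7x = (3x)·(x^4 + 12x^3 + 18x^2 + 11x + 1) + (17x^3 + 9x^2 + 4x). Hence a·b ≡ 17x^3 + 9x^2 + 4x (mod f). (F_19[x]/(f) is a field with 19^4 = 130321 elements since f is irreducible of degree 4.)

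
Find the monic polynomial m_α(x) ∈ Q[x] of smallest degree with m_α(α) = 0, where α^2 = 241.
m_α(x) = x^2 - 241

α satisfies α^2 - 241 = 0, so x^2 - 241 annihilates α. Since d = 241 is squarefree and ≠ 1, it is not a perfect square in Q, so x^2 - 241 has no rational root and is therefore irreducible over Q (a degree-2 polynomial over a field is irreducible iff it has no root). Hence m_α(x) = x^2 - 241.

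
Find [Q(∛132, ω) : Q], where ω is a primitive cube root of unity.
[Q(∛132, ω) : Q] = 6

[Q(∛132):Q] = 3 (min poly x^3 - 132, irreducible since 132 is not a perfect cube). [Q(ω):Q] = 2 (min poly x^2 + x + 1). Since Q(∛132) ⊂ R and ω ∉ R, we have ω ∉ Q(∛132), so x^2 + x + 1 remains irreducible over Q(∛132) and [Q(∛132, ω) : Q(∛132)] = 2. By the tower law, [Q(∛132, ω) : Q] = 3 · 2 = 6. (In fact Q(∛132, ω) is the splitting field of x^3 - 132 over Q.)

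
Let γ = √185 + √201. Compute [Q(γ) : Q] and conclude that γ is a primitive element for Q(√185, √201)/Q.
[Q(γ) : Q] = 4 (equivalently, Q(γ) = Q(√185, √201))

Obviously Q(γ) ⊆ Q(√185, √201), and [Q(√185, √201):Q] = 4 (since 185, 201 are distinct squarefree integers > 1 with 37185 not a perfect square). To show equality we compute the minimal polynomial of γ. From γ = √185 + √201: γ^2 = 185 + 2√(37185) + 201 = 386 + 2√(37185), so γ^2 - 386 = 2√(37185); squaring, (γ^2 - 386)^2 = 4·37185, i.e. γ^4 - 772γ^2 + 148996 - 148740 = 0, i.e. γ^4 - 772γ^2 + 256 = 0. So γ is a root of x^4 - 772x^2 + 256. This polynomial is irreducible over Q: it has no rational root (each ±√185 ± √201 is irrational), and any factorization into two quadratics over Q would force √(37185) ∈ Q (pairing opposite roots) or √185, √201 ∈ Q (other pairings), all impossible. Hence [Q(γ):Q] = 4 = [Q(√185, √201):Q], so Q(γ) = Q(√185, √201).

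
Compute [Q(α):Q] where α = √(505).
[Q(α):Q] = 2

[Q(α):Q] equals the degree of the minimal polynomial of α. Here α^2 = 505 and x^2 - 505 is irreducible (d = 505 is squarefree, ≠ 1, hence not a square), so deg(m_α) = 2. Thus [Q(α):Q] = 2.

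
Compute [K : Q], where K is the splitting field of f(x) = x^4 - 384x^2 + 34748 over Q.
[K : Q] = 4

Solving the quadratic in x^2: x^2 = (384 ± √(384^2 - 4·34748))/2 = (384 ± √8464)/2 = (384 ± 92)/2, giving x^2 = 238 or x^2 = 146. So f(x) = (x^2 - 238)(x^2 - 146) and the roots of f are ±√238, ±√146. Hence the splitting field is K = Q(√238, √146). Since 238 and 146 are distinct squarefree integers > 1, their product 34748 is not a perfect square, so √146 ∉ Q(√238). By the tower law [K:Q] = [Q(√238,√146):Q(√238)] · [Q(√238):Q] = 2 · 2 = 4.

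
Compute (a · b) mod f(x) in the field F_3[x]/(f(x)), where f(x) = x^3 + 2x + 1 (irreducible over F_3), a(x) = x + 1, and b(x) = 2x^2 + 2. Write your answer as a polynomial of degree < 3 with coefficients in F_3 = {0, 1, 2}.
a · b ≡ 2x^2 + x (mod f(x))

Multiply in F_3[x]: a(x)·b(x) = (x + 1)·(2x^2 + 2) = 2x^3 + 2x^2 + 2x + 2. This has degree ≥ 3, so divide by f(x) over F_3: 2x^3 + 2x^2 + 2x + 2 = (2)·(x^3 + 2x + 1) + (2x^2 + x). Hence a·b ≡ 2x^2 + x (mod f). (F_3[x]/(f) is a field with 3^3 = 27 elements since f is irreducible of degree 3.)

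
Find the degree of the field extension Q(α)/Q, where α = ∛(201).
[Q(α):Q] = 3

The minimal polynomial of α is x^3 - 201, irreducible over Q since 201 is not a perfect cube (so x^3 - 201 has no rational root). Hence [Q(α):Q] = deg(m_α) = 3.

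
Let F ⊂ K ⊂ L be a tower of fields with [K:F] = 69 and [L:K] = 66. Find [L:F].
[L:F] = 4554

The tower law says that for any tower of field extensions F ⊂ K ⊂ L with finite degrees, [L:F] = [L:K] · [K:F]. Here this gives [L:F] = 66 · 69 = 4554.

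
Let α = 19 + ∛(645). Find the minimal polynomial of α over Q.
m_α(x) = x^3 - 57x^2 + 1083x - 7504

Set β = α - 19 = ∛(645), so β^3 = 645. Then (α - 19)^3 - 645 = 0, i.e. α is a root of g(x) = (x - 19)^3 - 645 = x^3 - 57x^2 + 1083x - 7504. Since g(x) = h(x - 19) where h(x) = x^3 - 645, and h is irreducible over Q (because 645 is not a perfect cube, so h has no rational root, and a monic cubic with no rational root is irreducible), g is also irreducible (irreducibility is preserved under the substitution x → x - 19). Hence m_α(x) = x^3 - 57x^2 + 1083x - 7504.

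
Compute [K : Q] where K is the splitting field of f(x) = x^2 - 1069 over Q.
[K : Q] = 2

f(x) = x^2 - 1069 factors as (x - √1069)(x + √1069). The splitting field is K = Q(√1069). Since 1069 is squarefree and > 1, it is not a perfect square, so x^2 - 1069 is irreducible over Q and [Q(√1069) : Q] = 2. Hence [K : Q] = 2.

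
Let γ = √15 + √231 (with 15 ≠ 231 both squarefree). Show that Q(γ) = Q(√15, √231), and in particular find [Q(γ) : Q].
[Q(γ) : Q] = 4 (equivalently, Q(γ) = Q(√15, √231))

Obviously Q(γ) ⊆ Q(√15, √231), and [Q(√15, √231):Q] = 4 (since 15, 231 are distinct squarefree integers > 1 with 3465 not a perfect square). To show equality we compute the minimal polynomial of γ. From γ = √15 + √231: γ^2 = 15 + 2√(3465) + 231 = 246 + 2√(3465), so γ^2 - 246 = 2√(3465); squaring, (γ^2 - 246)^2 = 4·3465, i.e. γ^4 - 492γ^2 + 60516 - 13860 = 0, i.e. γ^4 - 492γ^2 + 46656 = 0. So γ is a root of x^4 - 492x^2 + 46656. This polynomial is irreducible over Q: it has no rational root (each ±√15 ± √231 is irrational), and any factorization into two quadratics over Q would force √(3465) ∈ Q (pairing opposite roots) or √15, √231 ∈ Q (other pairings), all impossible. Hence [Q(γ):Q] = 4 = [Q(√15, √231):Q], so Q(γ) = Q(√15, √231).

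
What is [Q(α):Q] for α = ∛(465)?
[Q(α):Q] = 3

The minimal polynomial of α is x^3 - 465, irreducible over Q since 465 is not a perfect cube (so x^3 - 465 has no rational root). Hence [Q(α):Q] = deg(m_α) = 3.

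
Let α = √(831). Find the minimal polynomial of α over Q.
m_α(x) = x^2 - 831

α satisfies α^2 - 831 = 0, so x^2 - 831 annihilates α. Since d = 831 is squarefree and ≠ 1, it is not a perfect square in Q, so x^2 - 831 has no rational root and is therefore irreducible over Q (a degree-2 polynomial over a field is irreducible iff it has no root). Hence m_α(x) = x^2 - 831.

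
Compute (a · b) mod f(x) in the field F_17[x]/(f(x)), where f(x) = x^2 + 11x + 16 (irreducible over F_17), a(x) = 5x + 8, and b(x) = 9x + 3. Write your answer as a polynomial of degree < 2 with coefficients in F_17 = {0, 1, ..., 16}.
a · b ≡ 1 (mod f(x))

Multiply in F_17[x]: a(x)·b(x) = (5x + 8)·(9x + 3) = 11x^2 + 2x + 7. This has degree ≥ 2, so divide by f(x) over F_17: 11x^2 + 2x + 7 = (11)·(x^2 + 11x + 16) + (1). Hence a·b ≡ 1 (mod f). (F_17[x]/(f) is a field with 17^2 = 289 elements since f is irreducible of degree 2.)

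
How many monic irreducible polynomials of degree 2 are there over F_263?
There are 34453 monic irreducible polynomials of degree 2 over F_263

Each element of F_{263^2} that lies in no proper subfield is a root of exactly one monic irreducible of degree 2 over F_263, and each such polynomial has 2 distinct roots in F_{263^2}. By Möbius inversion the count is N_263(2) = (1/2) Σ_{d|2} μ(2/d) · 263^d = (1/2)(μ(2)·263^1 + μ(1)·263^2) = 68906/2 = 34453.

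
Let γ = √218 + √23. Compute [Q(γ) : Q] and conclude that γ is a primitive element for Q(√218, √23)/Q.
[Q(γ) : Q] = 4 (equivalently, Q(γ) = Q(√218, √23))

Obviously Q(γ) ⊆ Q(√218, √23), and [Q(√218, √23):Q] = 4 (since 218, 23 are distinct squarefree integers > 1 with 5014 not a perfect square). To show equality we compute the minimal polynomial of γ. From γ = √218 + √23: γ^2 = 218 + 2√(5014) + 23 = 241 + 2√(5014), so γ^2 - 241 = 2√(5014); squaring, (γ^2 - 241)^2 = 4·5014, i.e. γ^4 - 482γ^2 + 58081 - 20056 = 0, i.e. γ^4 - 482γ^2 + 38025 = 0. So γ is a root of x^4 - 482x^2 + 38025. This polynomial is irreducible over Q: it has no rational root (each ±√218 ± √23 is irrational), and any factorization into two quadratics over Q would force √(5014) ∈ Q (pairing opposite roots) or √218, √23 ∈ Q (other pairings), all impossible. Hence [Q(γ):Q] = 4 = [Q(√218, √23):Q], so Q(γ) = Q(√218, √23).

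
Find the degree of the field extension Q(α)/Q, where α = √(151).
[Q(α):Q] = 2

[Q(α):Q] equals the degree of the minimal polynomial of α. Here α^2 = 151 and x^2 - 151 is irreducible (d = 151 is squarefree, ≠ 1, hence not a square), so deg(m_α) = 2. Thus [Q(α):Q] = 2.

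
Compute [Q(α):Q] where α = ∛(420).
[Q(α):Q] = 3

The minimal polynomial of α is x^3 - 420, irreducible over Q since 420 is not a perfect cube (so x^3 - 420 has no rational root). Hence [Q(α):Q] = deg(m_α) = 3.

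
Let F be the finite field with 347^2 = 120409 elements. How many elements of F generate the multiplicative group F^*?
There are φ(120408) = 38528 primitive elements

F_q^* is cyclic of order q - 1 = 120408. A cyclic group of order m has exactly φ(m) generators. Here m = 120408 = 2^3 · 3 · 29 · 173, so the number of primitive elements is φ(120408) = 38528.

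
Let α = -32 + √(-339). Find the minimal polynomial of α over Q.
m_α(x) = x^2 + 64x + 1363

From α + 32 = √(-339), squaring gives (α + 32)^2 = -339, i.e. α^2 + 64α + 1024 = -339, so α^2 + 64α + 1363 = 0. The discriminant of x^2 + 64x + 1363 is (64)^2 - 4·(1363) = 4096 - 5452 = -1356, and 4·(-339) is not a perfect square in Q since -339 is squarefree and ≠ 1. Hence x^2 + 64x + 1363 is irreducible over Q and is the minimal polynomial of α.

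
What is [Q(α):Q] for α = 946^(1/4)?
[Q(α):Q] = 4

α is a root of x^4 - 946. By Eisenstein's criterion at the prime p = 2 (which divides the constant term 946 but p^2 = 4 does not, since 946 is squarefree), x^4 - 946 is irreducible over Q. Hence [Q(α):Q] = 4.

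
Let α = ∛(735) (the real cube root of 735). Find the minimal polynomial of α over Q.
m_α(x) = x^3 - 735

α satisfies α^3 = 735, so x^3 - 735 annihilates α. By the rational root test, a rational root p/q (in lowest terms) of x^3 - 735 would satisfy p^3 = 735 q^3, forcing q = 1 and p^3 = 735; but 735 is not a perfect cube, contradiction. A monic cubic over Q with no rational root is irreducible (any nontrivial factorization would include a linear factor). Hence x^3 - 735 is the minimal polynomial of α, and in particular [Q(α):Q] = 3.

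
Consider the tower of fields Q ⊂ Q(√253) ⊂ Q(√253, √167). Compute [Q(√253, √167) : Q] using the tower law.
[Q(√253, √167) : Q] = 4

[Q(√253):Q] = 2 (min poly x^2 - 253, irreducible since 253 is squarefree > 1). For the top step, suppose √167 ∈ Q(√253), say √167 = c + d√253 with c, d ∈ Q. Squaring: 167 = c^2 + 253d^2 + 2cd√253. Since √253 ∉ Q this forces 2cd = 0. If d = 0 then √167 = c ∈ Q, contradicting 167 squarefree > 1. If c = 0 then 167 = 253d^2, so 253·167 = (253d)^2 is a perfect square in Q — but 253·167 = 42251 is not a perfect square (since 253 and 167 are distinct squarefree integers). Contradiction. Hence √167 ∉ Q(√253), so x^2 - 167 stays irreducible over Q(√253) and [Q(√253, √167) : Q(√253)] = 2. By the tower law, [Q(√253, √167) : Q] = 2 · 2 = 4.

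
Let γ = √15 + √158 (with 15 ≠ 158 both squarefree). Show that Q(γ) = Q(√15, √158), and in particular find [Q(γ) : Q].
[Q(γ) : Q] = 4 (equivalently, Q(γ) = Q(√15, √158))

Obviously Q(γ) ⊆ Q(√15, √158), and [Q(√15, √158):Q] = 4 (since 15, 158 are distinct squarefree integers > 1 with 2370 not a perfect square). To show equality we compute the minimal polynomial of γ. From γ = √15 + √158: γ^2 = 15 + 2√(2370) + 158 = 173 + 2√(2370), so γ^2 - 173 = 2√(2370); squaring, (γ^2 - 173)^2 = 4·2370, i.e. γ^4 - 346γ^2 + 29929 - 9480 = 0, i.e. γ^4 - 346γ^2 + 20449 = 0. So γ is a root of x^4 - 346x^2 + 20449. This polynomial is irreducible over Q: it has no rational root (each ±√15 ± √158 is irrational), and any factorization into two quadratics over Q would force √(2370) ∈ Q (pairing opposite roots) or √15, √158 ∈ Q (other pairings), all impossible. Hence [Q(γ):Q] = 4 = [Q(√15, √158):Q], so Q(γ) = Q(√15, √158).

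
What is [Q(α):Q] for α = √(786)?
[Q(α):Q] = 2

[Q(α):Q] equals the degree of the minimal polynomial of α. Here α^2 = 786 and x^2 - 786 is irreducible (d = 786 is squarefree, ≠ 1, hence not a square), so deg(m_α) = 2. Thus [Q(α):Q] = 2.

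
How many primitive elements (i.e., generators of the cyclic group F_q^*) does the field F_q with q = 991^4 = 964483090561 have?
There are φ(964483090560) = 226271232000 primitive elements

F_q^* is cyclic of order q - 1 = 964483090560. A cyclic group of order m has exactly φ(m) generators. Here m = 964483090560 = 2^7 · 3^2 · 5 · 11 · 31 · 491041, so the number of primitive elements is φ(964483090560) = 226271232000.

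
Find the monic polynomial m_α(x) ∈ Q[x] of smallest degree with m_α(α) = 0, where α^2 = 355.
m_α(x) = x^2 - 355

α satisfies α^2 - 355 = 0, so x^2 - 355 annihilates α. Since d = 355 is squarefree and ≠ 1, it is not a perfect square in Q, so x^2 - 355 has no rational root and is therefore irreducible over Q (a degree-2 polynomial over a field is irreducible iff it has no root). Hence m_α(x) = x^2 - 355.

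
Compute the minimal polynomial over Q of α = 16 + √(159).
m_α(x) = x^2 - 32x + 97

From α - 16 = √(159), squaring gives (α - 16)^2 = 159, i.e. α^2 - 32α + 256 = 159, so α^2 - 32α + 97 = 0. The discriminant of x^2 - 32x + 97 is (-32)^2 - 4·(97) = 1024 - 388 = 636, and 4·(159) is not a perfect square in Q since 159 is squarefree and ≠ 1. Hence x^2 - 32x + 97 is irreducible over Q and is the minimal polynomial of α.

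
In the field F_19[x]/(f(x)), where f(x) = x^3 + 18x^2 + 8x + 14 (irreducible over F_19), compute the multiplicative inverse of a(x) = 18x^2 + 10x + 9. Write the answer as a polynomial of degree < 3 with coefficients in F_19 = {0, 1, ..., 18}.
a(x)^(-1) ≡ 3x^2 + 16x + 13 (mod f(x))

Since f is irreducible over F_19, F_19[x]/(f) is a field and a(x) ≠ 0 has an inverse. Apply the extended Euclidean algorithm to f(x) and a(x) in F_19[x]: f(x) = (18x + 10)·a(x) + (12x);  a(x) = (11x + 4)·(12x) + (9). The last nonzero remainder is the constant 9 = gcd(f, a) in F_19. Back-substituting through the division chain expresses 9 = s(x)·a(x) + t(x)·f(x) with s(x) ≡ 8x^2 + 11x + 3 (mod f), so (8x^2 + 11x + 3)·a(x) ≡ 9 (mod f). Multiplying by 9^(-1) ≡ 17 in F_19 gives a(x)^(-1) ≡ 17·(8x^2 + 11x + 3) ≡ 3x^2 + 16x + 13 (mod f). Check: (18x^2 + 10x + 9)·(3x^2 + 16x + 13) = 16x^4 + 14x^3 + 3x^2 + 8x + 3 ≡ 1 (mod x^3 + 18x^2 + 8x + 14).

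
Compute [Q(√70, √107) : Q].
[Q(√70, √107) : Q] = 4

[Q(√70):Q] = 2 (min poly x^2 - 70, irreducible since 70 is squarefree > 1). For the top step, suppose √107 ∈ Q(√70), say √107 = c + d√70 with c, d ∈ Q. Squaring: 107 = c^2 + 70d^2 + 2cd√70. Since √70 ∉ Q this forces 2cd = 0. If d = 0 then √107 = c ∈ Q, contradicting 107 squarefree > 1. If c = 0 then 107 = 70d^2, so 70·107 = (70d)^2 is a perfect square in Q — but 70·107 = 7490 is not a perfect square (since 70 and 107 are distinct squarefree integers). Contradiction. Hence √107 ∉ Q(√70), so x^2 - 107 stays irreducible over Q(√70) and [Q(√70, √107) : Q(√70)] = 2. By the tower law, [Q(√70, √107) : Q] = 2 · 2 = 4.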